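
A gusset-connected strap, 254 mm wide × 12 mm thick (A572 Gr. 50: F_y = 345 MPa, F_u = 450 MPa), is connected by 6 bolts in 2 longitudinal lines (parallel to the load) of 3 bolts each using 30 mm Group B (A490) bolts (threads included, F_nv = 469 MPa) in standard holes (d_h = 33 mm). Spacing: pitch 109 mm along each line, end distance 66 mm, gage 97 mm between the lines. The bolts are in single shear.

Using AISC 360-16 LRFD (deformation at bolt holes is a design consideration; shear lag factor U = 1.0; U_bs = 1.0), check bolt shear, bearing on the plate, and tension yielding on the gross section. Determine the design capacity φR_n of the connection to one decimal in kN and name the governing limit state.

Bolt shear: A_b = π(30)²/4 = 706.86 mm². φR_n = 0.75 × 469 × 706.86 × 6 × 1 = 1491.8 kN.
Bearing (12 mm plate, F_u = 450 MPa): end bolts L_c = 66 − 33/2 = 49.5, R_n = min(1.2×49.5×12×450, 2.4×30×12×450) = 320.76 kN/bolt; interior L_c = 109 − 33 = 76, R_n = 388.8 kN/bolt. φR_n = 0.75 × (2×320.76 + 4×388.8) = 1647.5 kN.
Tension yield (gross): A_g = 254×12 = 3048 mm². φR_n = 0.90 × 345 × 3048 = 946.4 kN.
Governing: min(1491.8, 1647.5, 946.4) = 946.4 kN → gross-section yield.

946.4 kN (gross-section yield governs)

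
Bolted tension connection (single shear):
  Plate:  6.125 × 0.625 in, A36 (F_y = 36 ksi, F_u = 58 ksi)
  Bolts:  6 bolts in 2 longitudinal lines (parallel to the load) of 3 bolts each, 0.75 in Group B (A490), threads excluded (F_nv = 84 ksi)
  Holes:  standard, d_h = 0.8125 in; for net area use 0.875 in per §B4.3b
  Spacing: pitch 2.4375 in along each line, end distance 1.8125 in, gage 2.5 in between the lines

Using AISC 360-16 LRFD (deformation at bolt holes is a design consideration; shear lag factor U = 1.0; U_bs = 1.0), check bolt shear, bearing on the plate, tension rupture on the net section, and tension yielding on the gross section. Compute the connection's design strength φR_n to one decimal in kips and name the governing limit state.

Bolt shear: A_b = π(0.75)²/4 = 0.44179 in². φR_n = 0.75 × 84 × 0.44179 × 6 × 1 = 167.0 kips.
Bearing (0.625 in plate, F_u = 58 ksi): end bolts L_c = 1.8125 − 0.8125/2 = 1.40625, R_n = min(1.2×1.40625×0.625×58, 2.4×0.75×0.625×58) = 61.172 kips/bolt; interior L_c = 2.4375 − 0.8125 = 1.625, R_n = 65.25 kips/bolt. φR_n = 0.75 × (2×61.172 + 4×65.25) = 287.5 kips.
Tension rupture (net): A_n = (6.125 − 2×0.875)×0.625 = 2.7344 in² (U = 1.0, A_e = A_n). φR_n = 0.75 × 58 × 2.7344 = 118.9 kips.
Tension yield (gross): A_g = 6.125×0.625 = 3.8281 in². φR_n = 0.90 × 36 × 3.8281 = 124.0 kips.
Governing: min(167.0, 287.5, 118.9, 124.0) = 118.9 kips → net-section rupture.

118.9 kips (net-section rupture governs)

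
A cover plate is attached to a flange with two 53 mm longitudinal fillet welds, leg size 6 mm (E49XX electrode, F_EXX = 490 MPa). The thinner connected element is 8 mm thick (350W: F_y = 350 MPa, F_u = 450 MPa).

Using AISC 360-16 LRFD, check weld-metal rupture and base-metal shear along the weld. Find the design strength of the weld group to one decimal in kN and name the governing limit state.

Weld metal: throat = 0.707×6 = 4.242 mm, L = 2×53 = 106 mm. φR_n = 0.75 × 0.6 × 490 × 4.242 × 106 = 99.1 kN.
Base metal shear (8 mm plate): yield φR_n = 1.0×0.6×350×8×106 = 178.1 kN; rupture φR_n = 0.75×0.6×450×8×106 = 171.7 kN; take 171.7 kN (rupture).
Governing: min(99.1, 171.7) = 99.1 kN → weld metal.

99.1 kN (weld metal governs)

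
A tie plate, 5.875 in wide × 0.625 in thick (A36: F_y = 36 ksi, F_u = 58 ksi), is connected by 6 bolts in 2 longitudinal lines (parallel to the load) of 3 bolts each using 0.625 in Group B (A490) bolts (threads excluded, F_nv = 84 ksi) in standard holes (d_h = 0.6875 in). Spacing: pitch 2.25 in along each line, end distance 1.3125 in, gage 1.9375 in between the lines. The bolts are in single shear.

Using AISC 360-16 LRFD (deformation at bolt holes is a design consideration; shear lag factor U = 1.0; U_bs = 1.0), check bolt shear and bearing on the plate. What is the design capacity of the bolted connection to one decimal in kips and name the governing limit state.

116.0 kips (bolt shear governs)

Bolt shear: A_b = π(0.625)²/4 = 0.3068 in². φR_n = 0.75 × 84 × 0.3068 × 6 × 1 = 116.0 kips.
Bearing (0.625 in plate, F_u = 58 ksi): end bolts L_c = 1.3125 − 0.6875/2 = 0.96875, R_n = min(1.2×0.96875×0.625×58, 2.4×0.625×0.625×58) = 42.141 kips/bolt; interior L_c = 2.25 − 0.6875 = 1.5625, R_n = 54.375 kips/bolt. φR_n = 0.75 × (2×42.141 + 4×54.375) = 226.3 kips.
Governing: min(116.0, 226.3) = 116.0 kips → bolt shear.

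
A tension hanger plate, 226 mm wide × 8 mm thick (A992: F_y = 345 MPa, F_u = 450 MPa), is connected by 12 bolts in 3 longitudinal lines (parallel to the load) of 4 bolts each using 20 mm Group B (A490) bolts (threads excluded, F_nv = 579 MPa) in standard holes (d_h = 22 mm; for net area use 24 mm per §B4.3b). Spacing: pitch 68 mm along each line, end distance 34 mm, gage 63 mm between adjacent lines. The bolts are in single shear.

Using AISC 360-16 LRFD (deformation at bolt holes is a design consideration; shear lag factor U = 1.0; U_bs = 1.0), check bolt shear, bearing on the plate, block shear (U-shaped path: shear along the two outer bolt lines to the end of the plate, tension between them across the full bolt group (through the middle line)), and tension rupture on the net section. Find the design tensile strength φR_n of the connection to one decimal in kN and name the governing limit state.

Bolt shear: A_b = π(20)²/4 = 314.16 mm². φR_n = 0.75 × 579 × 314.16 × 12 × 1 = 1637.1 kN.
Bearing (8 mm plate, F_u = 450 MPa): end bolts L_c = 34 − 22/2 = 23, R_n = min(1.2×23×8×450, 2.4×20×8×450) = 99.36 kN/bolt; interior L_c = 68 − 22 = 46, R_n = 172.8 kN/bolt. φR_n = 0.75 × (3×99.36 + 9×172.8) = 1390.0 kN.
Block shear: shear path 2×[34+3×68] = 2×238 mm, A_gv = 3808, A_nv = 2×(238 − 3.5×24)×8 = 2464 mm²; tension across gage: (126 − 2×24)×8 = 624 mm². R_n = min(0.6×450×2464, 0.6×345×3808) + 1.0×450×624 = min(665.28, 788.26) + 280.8 = 946.08 kN. φR_n = 0.75 × 946.08 = 709.6 kN.
Tension rupture (net): A_n = (226 − 3×24)×8 = 1232 mm² (U = 1.0, A_e = A_n). φR_n = 0.75 × 450 × 1232 = 415.8 kN.
Governing: min(1637.1, 1390.0, 709.6, 415.8) = 415.8 kN → net-section rupture.

415.8 kN (net-section rupture governs)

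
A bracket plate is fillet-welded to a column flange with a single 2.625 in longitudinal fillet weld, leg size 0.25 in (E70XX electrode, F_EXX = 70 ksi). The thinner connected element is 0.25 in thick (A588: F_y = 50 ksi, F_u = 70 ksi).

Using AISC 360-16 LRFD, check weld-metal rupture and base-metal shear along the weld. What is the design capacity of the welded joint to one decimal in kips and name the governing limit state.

Weld metal: throat = 0.707×0.25 = 0.17675 in, L = 2.625 in. φR_n = 0.75 × 0.6 × 70 × 0.17675 × 2.625 = 14.6 kips.
Base metal shear (0.25 in plate): yield φR_n = 1.0×0.6×50×0.25×2.625 = 19.7 kips; rupture φR_n = 0.75×0.6×70×0.25×2.625 = 20.7 kips; take 19.7 kips (yield).
Governing: min(14.6, 19.7) = 14.6 kips → weld metal.

14.6 kips (weld metal governs)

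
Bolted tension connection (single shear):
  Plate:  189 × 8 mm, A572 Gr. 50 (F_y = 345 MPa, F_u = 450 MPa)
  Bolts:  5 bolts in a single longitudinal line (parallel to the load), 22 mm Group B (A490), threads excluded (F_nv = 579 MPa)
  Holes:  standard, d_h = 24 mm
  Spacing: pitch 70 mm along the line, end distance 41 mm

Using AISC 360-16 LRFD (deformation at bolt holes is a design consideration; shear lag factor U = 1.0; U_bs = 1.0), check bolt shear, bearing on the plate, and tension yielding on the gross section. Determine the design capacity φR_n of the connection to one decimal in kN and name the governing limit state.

Bolt shear: A_b = π(22)²/4 = 380.13 mm². φR_n = 0.75 × 579 × 380.13 × 5 × 1 = 825.4 kN.
Bearing (8 mm plate, F_u = 450 MPa): end bolts L_c = 41 − 24/2 = 29, R_n = min(1.2×29×8×450, 2.4×22×8×450) = 125.28 kN/bolt; interior L_c = 70 − 24 = 46, R_n = 190.08 kN/bolt. φR_n = 0.75 × (1×125.28 + 4×190.08) = 664.2 kN.
Tension yield (gross): A_g = 189×8 = 1512 mm². φR_n = 0.90 × 345 × 1512 = 469.5 kN.
Governing: min(825.4, 664.2, 469.5) = 469.5 kN → gross-section yield.

469.5 kN (gross-section yield governs)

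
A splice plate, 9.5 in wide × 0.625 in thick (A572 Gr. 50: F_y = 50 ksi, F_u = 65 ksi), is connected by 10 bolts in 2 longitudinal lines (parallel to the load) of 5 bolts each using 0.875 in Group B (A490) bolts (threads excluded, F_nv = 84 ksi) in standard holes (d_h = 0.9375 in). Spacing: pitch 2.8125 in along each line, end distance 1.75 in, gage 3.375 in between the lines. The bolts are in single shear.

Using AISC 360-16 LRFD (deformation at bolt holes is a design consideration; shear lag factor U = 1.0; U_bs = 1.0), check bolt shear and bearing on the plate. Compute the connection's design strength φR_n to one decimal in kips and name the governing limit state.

Bolt shear: A_b = π(0.875)²/4 = 0.60132 in². φR_n = 0.75 × 84 × 0.60132 × 10 × 1 = 378.8 kips.
Bearing (0.625 in plate, F_u = 65 ksi): end bolts L_c = 1.75 − 0.9375/2 = 1.28125, R_n = min(1.2×1.28125×0.625×65, 2.4×0.875×0.625×65) = 62.461 kips/bolt; interior L_c = 2.8125 − 0.9375 = 1.875, R_n = 85.313 kips/bolt. φR_n = 0.75 × (2×62.461 + 8×85.313) = 605.6 kips.
Governing: min(378.8, 605.6) = 378.8 kips → bolt shear.

378.8 kips (bolt shear governs)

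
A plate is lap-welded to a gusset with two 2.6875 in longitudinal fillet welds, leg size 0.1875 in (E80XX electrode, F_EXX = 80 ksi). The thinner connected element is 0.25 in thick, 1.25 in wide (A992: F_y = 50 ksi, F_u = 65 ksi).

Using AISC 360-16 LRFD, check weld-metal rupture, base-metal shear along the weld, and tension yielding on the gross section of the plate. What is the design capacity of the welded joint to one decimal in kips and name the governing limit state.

Weld metal: throat = 0.707×0.1875 = 0.13256 in, L = 2×2.6875 = 5.375 in. φR_n = 0.75 × 0.6 × 80 × 0.13256 × 5.375 = 25.7 kips.
Base metal shear (0.25 in plate): yield φR_n = 1.0×0.6×50×0.25×5.375 = 40.3 kips; rupture φR_n = 0.75×0.6×65×0.25×5.375 = 39.3 kips; take 39.3 kips (rupture).
Tension yield (gross): A_g = 1.25×0.25 = 0.3125 in². φR_n = 0.90 × 50 × 0.3125 = 14.1 kips.
Governing: min(25.7, 39.3, 14.1) = 14.1 kips → gross-section yield.

14.1 kips (gross-section yield governs)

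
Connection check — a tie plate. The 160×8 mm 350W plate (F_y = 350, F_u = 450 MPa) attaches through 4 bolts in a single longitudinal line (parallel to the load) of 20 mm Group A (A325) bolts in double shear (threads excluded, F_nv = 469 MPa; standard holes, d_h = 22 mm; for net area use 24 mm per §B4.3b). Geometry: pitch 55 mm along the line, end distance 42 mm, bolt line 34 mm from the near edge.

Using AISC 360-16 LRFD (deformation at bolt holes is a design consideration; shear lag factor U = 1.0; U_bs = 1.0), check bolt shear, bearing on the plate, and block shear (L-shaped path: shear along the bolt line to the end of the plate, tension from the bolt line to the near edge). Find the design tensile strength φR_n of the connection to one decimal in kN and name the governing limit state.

258.7 kN (block shear governs)

Bolt shear: A_b = π(20)²/4 = 314.16 mm². φR_n = 0.75 × 469 × 314.16 × 4 × 2 = 884.0 kN.
Bearing (8 mm plate, F_u = 450 MPa): end bolts L_c = 42 − 22/2 = 31, R_n = min(1.2×31×8×450, 2.4×20×8×450) = 133.92 kN/bolt; interior L_c = 55 − 22 = 33, R_n = 142.56 kN/bolt. φR_n = 0.75 × (1×133.92 + 3×142.56) = 421.2 kN.
Block shear: shear path 1×[42+3×55] = 1×207 mm, A_gv = 1656, A_nv = 1×(207 − 3.5×24)×8 = 984 mm²; tension to near edge: (34 − 0.5×24)×8 = 176 mm². R_n = min(0.6×450×984, 0.6×350×1656) + 1.0×450×176 = min(265.68, 347.76) + 79.2 = 344.88 kN. φR_n = 0.75 × 344.88 = 258.7 kN.
Governing: min(884.0, 421.2, 258.7) = 258.7 kN → block shear.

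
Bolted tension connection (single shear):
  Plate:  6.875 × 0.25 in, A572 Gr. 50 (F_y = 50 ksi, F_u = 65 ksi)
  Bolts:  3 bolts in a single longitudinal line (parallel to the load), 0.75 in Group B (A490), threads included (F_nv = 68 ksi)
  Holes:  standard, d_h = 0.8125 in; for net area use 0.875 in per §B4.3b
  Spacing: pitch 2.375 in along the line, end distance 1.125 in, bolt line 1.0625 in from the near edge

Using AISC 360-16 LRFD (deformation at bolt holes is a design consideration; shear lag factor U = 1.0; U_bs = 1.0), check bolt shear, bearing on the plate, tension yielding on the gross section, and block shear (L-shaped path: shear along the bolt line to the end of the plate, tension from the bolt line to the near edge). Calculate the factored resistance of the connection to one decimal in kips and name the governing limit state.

34.6 kips (block shear governs)

Bolt shear: A_b = π(0.75)²/4 = 0.44179 in². φR_n = 0.75 × 68 × 0.44179 × 3 × 1 = 67.6 kips.
Bearing (0.25 in plate, F_u = 65 ksi): end bolts L_c = 1.125 − 0.8125/2 = 0.71875, R_n = min(1.2×0.71875×0.25×65, 2.4×0.75×0.25×65) = 14.016 kips/bolt; interior L_c = 2.375 − 0.8125 = 1.5625, R_n = 29.25 kips/bolt. φR_n = 0.75 × (1×14.016 + 2×29.25) = 54.4 kips.
Tension yield (gross): A_g = 6.875×0.25 = 1.7188 in². φR_n = 0.90 × 50 × 1.7188 = 77.3 kips.
Block shear: shear path 1×[1.125+2×2.375] = 1×5.875 in, A_gv = 1.4688, A_nv = 1×(5.875 − 2.5×0.875)×0.25 = 0.92188 in²; tension to near edge: (1.0625 − 0.5×0.875)×0.25 = 0.15625 in². R_n = min(0.6×65×0.92188, 0.6×50×1.4688) + 1.0×65×0.15625 = min(35.953, 44.064) + 10.156 = 46.109 kips. φR_n = 0.75 × 46.109 = 34.6 kips.
Governing: min(67.6, 54.4, 77.3, 34.6) = 34.6 kips → block shear.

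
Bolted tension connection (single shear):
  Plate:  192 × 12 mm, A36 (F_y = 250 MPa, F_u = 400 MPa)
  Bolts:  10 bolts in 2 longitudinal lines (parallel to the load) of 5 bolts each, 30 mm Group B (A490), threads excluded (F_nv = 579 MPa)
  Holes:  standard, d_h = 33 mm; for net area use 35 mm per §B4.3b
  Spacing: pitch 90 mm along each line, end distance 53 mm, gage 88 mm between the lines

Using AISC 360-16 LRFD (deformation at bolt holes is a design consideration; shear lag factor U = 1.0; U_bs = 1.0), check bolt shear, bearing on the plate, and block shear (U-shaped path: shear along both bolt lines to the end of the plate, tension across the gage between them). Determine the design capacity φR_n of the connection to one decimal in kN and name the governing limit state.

1294.6 kN (block shear governs)

Bolt shear: A_b = π(30)²/4 = 706.86 mm². φR_n = 0.75 × 579 × 706.86 × 10 × 1 = 3069.5 kN.
Bearing (12 mm plate, F_u = 400 MPa): end bolts L_c = 53 − 33/2 = 36.5, R_n = min(1.2×36.5×12×400, 2.4×30×12×400) = 210.24 kN/bolt; interior L_c = 90 − 33 = 57, R_n = 328.32 kN/bolt. φR_n = 0.75 × (2×210.24 + 8×328.32) = 2285.3 kN.
Block shear: shear path 2×[53+4×90] = 2×413 mm, A_gv = 9912, A_nv = 2×(413 − 4.5×35)×12 = 6132 mm²; tension across gage: (88 − 1×35)×12 = 636 mm². R_n = min(0.6×400×6132, 0.6×250×9912) + 1.0×400×636 = min(1471.7, 1486.8) + 254.4 = 1726.1 kN. φR_n = 0.75 × 1726.1 = 1294.6 kN.
Governing: min(3069.5, 2285.3, 1294.6) = 1294.6 kN → block shear.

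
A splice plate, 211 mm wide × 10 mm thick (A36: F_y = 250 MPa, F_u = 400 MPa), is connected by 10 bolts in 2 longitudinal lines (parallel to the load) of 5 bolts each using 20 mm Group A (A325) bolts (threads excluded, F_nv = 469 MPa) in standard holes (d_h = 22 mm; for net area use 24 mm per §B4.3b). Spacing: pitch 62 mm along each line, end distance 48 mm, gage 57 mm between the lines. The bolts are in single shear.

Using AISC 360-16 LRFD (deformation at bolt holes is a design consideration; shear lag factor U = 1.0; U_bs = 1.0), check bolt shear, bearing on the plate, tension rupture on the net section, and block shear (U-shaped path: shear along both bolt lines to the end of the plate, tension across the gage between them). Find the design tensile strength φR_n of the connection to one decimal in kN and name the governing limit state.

Bolt shear: A_b = π(20)²/4 = 314.16 mm². φR_n = 0.75 × 469 × 314.16 × 10 × 1 = 1105.1 kN.
Bearing (10 mm plate, F_u = 400 MPa): end bolts L_c = 48 − 22/2 = 37, R_n = min(1.2×37×10×400, 2.4×20×10×400) = 177.6 kN/bolt; interior L_c = 62 − 22 = 40, R_n = 192 kN/bolt. φR_n = 0.75 × (2×177.6 + 8×192) = 1418.4 kN.
Tension rupture (net): A_n = (211 − 2×24)×10 = 1630 mm² (U = 1.0, A_e = A_n). φR_n = 0.75 × 400 × 1630 = 489.0 kN.
Block shear: shear path 2×[48+4×62] = 2×296 mm, A_gv = 5920, A_nv = 2×(296 − 4.5×24)×10 = 3760 mm²; tension across gage: (57 − 1×24)×10 = 330 mm². R_n = min(0.6×400×3760, 0.6×250×5920) + 1.0×400×330 = min(902.4, 888) + 132 = 1020 kN. φR_n = 0.75 × 1020 = 765.0 kN.
Governing: min(1105.1, 1418.4, 489.0, 765.0) = 489.0 kN → net-section rupture.

489.0 kN (net-section rupture governs)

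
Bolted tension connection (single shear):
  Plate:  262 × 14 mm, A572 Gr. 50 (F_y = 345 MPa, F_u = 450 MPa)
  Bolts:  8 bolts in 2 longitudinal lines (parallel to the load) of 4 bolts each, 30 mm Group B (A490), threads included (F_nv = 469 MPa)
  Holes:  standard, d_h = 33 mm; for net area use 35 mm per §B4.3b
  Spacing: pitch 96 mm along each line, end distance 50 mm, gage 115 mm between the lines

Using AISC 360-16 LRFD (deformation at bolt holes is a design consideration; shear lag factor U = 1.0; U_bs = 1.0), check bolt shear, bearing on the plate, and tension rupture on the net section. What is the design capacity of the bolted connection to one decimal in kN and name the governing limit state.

907.2 kN (net-section rupture governs)

Bolt shear: A_b = π(30)²/4 = 706.86 mm². φR_n = 0.75 × 469 × 706.86 × 8 × 1 = 1989.1 kN.
Bearing (14 mm plate, F_u = 450 MPa): end bolts L_c = 50 − 33/2 = 33.5, R_n = min(1.2×33.5×14×450, 2.4×30×14×450) = 253.26 kN/bolt; interior L_c = 96 − 33 = 63, R_n = 453.6 kN/bolt. φR_n = 0.75 × (2×253.26 + 6×453.6) = 2421.1 kN.
Tension rupture (net): A_n = (262 − 2×35)×14 = 2688 mm² (U = 1.0, A_e = A_n). φR_n = 0.75 × 450 × 2688 = 907.2 kN.
Governing: min(1989.1, 2421.1, 907.2) = 907.2 kN → net-section rupture.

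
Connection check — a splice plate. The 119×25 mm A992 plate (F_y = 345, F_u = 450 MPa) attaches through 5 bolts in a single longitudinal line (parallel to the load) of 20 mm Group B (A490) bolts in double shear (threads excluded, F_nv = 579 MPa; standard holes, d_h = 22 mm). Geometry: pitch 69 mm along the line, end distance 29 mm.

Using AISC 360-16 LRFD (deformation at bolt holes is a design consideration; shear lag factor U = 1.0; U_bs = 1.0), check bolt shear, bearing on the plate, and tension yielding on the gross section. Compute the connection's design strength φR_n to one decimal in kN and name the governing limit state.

Bolt shear: A_b = π(20)²/4 = 314.16 mm². φR_n = 0.75 × 579 × 314.16 × 5 × 2 = 1364.2 kN.
Bearing (25 mm plate, F_u = 450 MPa): end bolts L_c = 29 − 22/2 = 18, R_n = min(1.2×18×25×450, 2.4×20×25×450) = 243 kN/bolt; interior L_c = 69 − 22 = 47, R_n = 540 kN/bolt. φR_n = 0.75 × (1×243 + 4×540) = 1802.3 kN.
Tension yield (gross): A_g = 119×25 = 2975 mm². φR_n = 0.90 × 345 × 2975 = 923.7 kN.
Governing: min(1364.2, 1802.3, 923.7) = 923.7 kN → gross-section yield.

923.7 kN (gross-section yield governs)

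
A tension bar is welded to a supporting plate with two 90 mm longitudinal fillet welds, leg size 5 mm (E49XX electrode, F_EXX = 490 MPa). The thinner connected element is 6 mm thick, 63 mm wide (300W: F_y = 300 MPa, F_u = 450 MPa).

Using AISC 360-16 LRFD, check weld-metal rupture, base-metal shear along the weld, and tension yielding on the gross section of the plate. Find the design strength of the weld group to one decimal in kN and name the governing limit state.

102.1 kN (gross-section yield governs)

Weld metal: throat = 0.707×5 = 3.535 mm, L = 2×90 = 180 mm. φR_n = 0.75 × 0.6 × 490 × 3.535 × 180 = 140.3 kN.
Base metal shear (6 mm plate): yield φR_n = 1.0×0.6×300×6×180 = 194.4 kN; rupture φR_n = 0.75×0.6×450×6×180 = 218.7 kN; take 194.4 kN (yield).
Tension yield (gross): A_g = 63×6 = 378 mm². φR_n = 0.90 × 300 × 378 = 102.1 kN.
Governing: min(140.3, 194.4, 102.1) = 102.1 kN → gross-section yield.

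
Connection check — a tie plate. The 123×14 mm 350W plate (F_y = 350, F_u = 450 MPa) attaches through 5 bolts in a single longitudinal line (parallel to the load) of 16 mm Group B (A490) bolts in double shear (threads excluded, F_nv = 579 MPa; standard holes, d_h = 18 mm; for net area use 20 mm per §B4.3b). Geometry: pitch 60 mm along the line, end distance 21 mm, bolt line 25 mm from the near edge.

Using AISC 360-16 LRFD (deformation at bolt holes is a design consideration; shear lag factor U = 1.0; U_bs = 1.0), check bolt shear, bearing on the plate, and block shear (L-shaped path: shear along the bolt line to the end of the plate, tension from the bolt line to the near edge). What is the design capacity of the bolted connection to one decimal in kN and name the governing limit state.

555.7 kN (block shear governs)

Bolt shear: A_b = π(16)²/4 = 201.06 mm². φR_n = 0.75 × 579 × 201.06 × 5 × 2 = 873.1 kN.
Bearing (14 mm plate, F_u = 450 MPa): end bolts L_c = 21 − 18/2 = 12, R_n = min(1.2×12×14×450, 2.4×16×14×450) = 90.72 kN/bolt; interior L_c = 60 − 18 = 42, R_n = 241.92 kN/bolt. φR_n = 0.75 × (1×90.72 + 4×241.92) = 793.8 kN.
Block shear: shear path 1×[21+4×60] = 1×261 mm, A_gv = 3654, A_nv = 1×(261 − 4.5×20)×14 = 2394 mm²; tension to near edge: (25 − 0.5×20)×14 = 210 mm². R_n = min(0.6×450×2394, 0.6×350×3654) + 1.0×450×210 = min(646.38, 767.34) + 94.5 = 740.88 kN. φR_n = 0.75 × 740.88 = 555.7 kN.
Governing: min(873.1, 793.8, 555.7) = 555.7 kN → block shear.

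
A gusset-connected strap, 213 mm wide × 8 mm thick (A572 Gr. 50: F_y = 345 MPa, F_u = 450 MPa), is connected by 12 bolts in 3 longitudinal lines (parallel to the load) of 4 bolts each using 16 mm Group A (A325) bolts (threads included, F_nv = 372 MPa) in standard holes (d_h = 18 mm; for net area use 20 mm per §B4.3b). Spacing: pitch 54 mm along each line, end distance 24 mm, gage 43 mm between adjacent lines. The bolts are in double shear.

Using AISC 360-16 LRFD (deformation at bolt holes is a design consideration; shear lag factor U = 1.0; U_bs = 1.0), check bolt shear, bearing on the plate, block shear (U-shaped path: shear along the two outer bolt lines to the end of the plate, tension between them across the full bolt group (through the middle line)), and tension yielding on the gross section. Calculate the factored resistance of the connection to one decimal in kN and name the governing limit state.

Bolt shear: A_b = π(16)²/4 = 201.06 mm². φR_n = 0.75 × 372 × 201.06 × 12 × 2 = 1346.3 kN.
Bearing (8 mm plate, F_u = 450 MPa): end bolts L_c = 24 − 18/2 = 15, R_n = min(1.2×15×8×450, 2.4×16×8×450) = 64.8 kN/bolt; interior L_c = 54 − 18 = 36, R_n = 138.24 kN/bolt. φR_n = 0.75 × (3×64.8 + 9×138.24) = 1078.9 kN.
Block shear: shear path 2×[24+3×54] = 2×186 mm, A_gv = 2976, A_nv = 2×(186 − 3.5×20)×8 = 1856 mm²; tension across gage: (86 − 2×20)×8 = 368 mm². R_n = min(0.6×450×1856, 0.6×345×2976) + 1.0×450×368 = min(501.12, 616.03) + 165.6 = 666.72 kN. φR_n = 0.75 × 666.72 = 500.0 kN.
Tension yield (gross): A_g = 213×8 = 1704 mm². φR_n = 0.90 × 345 × 1704 = 529.1 kN.
Governing: min(1346.3, 1078.9, 500.0, 529.1) = 500.0 kN → block shear.

500.0 kN (block shear governs)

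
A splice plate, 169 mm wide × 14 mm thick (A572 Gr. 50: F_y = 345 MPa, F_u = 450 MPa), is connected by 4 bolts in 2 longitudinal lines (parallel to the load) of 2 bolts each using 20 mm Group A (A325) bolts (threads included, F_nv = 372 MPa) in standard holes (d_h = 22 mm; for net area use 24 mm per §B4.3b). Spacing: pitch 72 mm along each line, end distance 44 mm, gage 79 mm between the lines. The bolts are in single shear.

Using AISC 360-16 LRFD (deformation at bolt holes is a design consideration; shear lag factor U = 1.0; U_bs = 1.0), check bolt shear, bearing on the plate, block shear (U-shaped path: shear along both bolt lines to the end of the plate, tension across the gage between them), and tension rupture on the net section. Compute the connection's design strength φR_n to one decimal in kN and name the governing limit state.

Bolt shear: A_b = π(20)²/4 = 314.16 mm². φR_n = 0.75 × 372 × 314.16 × 4 × 1 = 350.6 kN.
Bearing (14 mm plate, F_u = 450 MPa): end bolts L_c = 44 − 22/2 = 33, R_n = min(1.2×33×14×450, 2.4×20×14×450) = 249.48 kN/bolt; interior L_c = 72 − 22 = 50, R_n = 302.4 kN/bolt. φR_n = 0.75 × (2×249.48 + 2×302.4) = 827.8 kN.
Block shear: shear path 2×[44+1×72] = 2×116 mm, A_gv = 3248, A_nv = 2×(116 − 1.5×24)×14 = 2240 mm²; tension across gage: (79 − 1×24)×14 = 770 mm². R_n = min(0.6×450×2240, 0.6×345×3248) + 1.0×450×770 = min(604.8, 672.34) + 346.5 = 951.3 kN. φR_n = 0.75 × 951.3 = 713.5 kN.
Tension rupture (net): A_n = (169 − 2×24)×14 = 1694 mm² (U = 1.0, A_e = A_n). φR_n = 0.75 × 450 × 1694 = 571.7 kN.
Governing: min(350.6, 827.8, 713.5, 571.7) = 350.6 kN → bolt shear.

350.6 kN (bolt shear governs)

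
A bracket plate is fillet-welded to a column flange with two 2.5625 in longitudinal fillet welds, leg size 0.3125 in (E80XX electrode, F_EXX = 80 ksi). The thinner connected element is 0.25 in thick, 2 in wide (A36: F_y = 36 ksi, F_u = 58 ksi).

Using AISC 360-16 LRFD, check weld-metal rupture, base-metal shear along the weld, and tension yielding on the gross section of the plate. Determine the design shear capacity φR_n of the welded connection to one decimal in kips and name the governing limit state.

Weld metal: throat = 0.707×0.3125 = 0.22094 in, L = 2×2.5625 = 5.125 in. φR_n = 0.75 × 0.6 × 80 × 0.22094 × 5.125 = 40.8 kips.
Base metal shear (0.25 in plate): yield φR_n = 1.0×0.6×36×0.25×5.125 = 27.7 kips; rupture φR_n = 0.75×0.6×58×0.25×5.125 = 33.4 kips; take 27.7 kips (yield).
Tension yield (gross): A_g = 2×0.25 = 0.5 in². φR_n = 0.90 × 36 × 0.5 = 16.2 kips.
Governing: min(40.8, 27.7, 16.2) = 16.2 kips → gross-section yield.

16.2 kips (gross-section yield governs)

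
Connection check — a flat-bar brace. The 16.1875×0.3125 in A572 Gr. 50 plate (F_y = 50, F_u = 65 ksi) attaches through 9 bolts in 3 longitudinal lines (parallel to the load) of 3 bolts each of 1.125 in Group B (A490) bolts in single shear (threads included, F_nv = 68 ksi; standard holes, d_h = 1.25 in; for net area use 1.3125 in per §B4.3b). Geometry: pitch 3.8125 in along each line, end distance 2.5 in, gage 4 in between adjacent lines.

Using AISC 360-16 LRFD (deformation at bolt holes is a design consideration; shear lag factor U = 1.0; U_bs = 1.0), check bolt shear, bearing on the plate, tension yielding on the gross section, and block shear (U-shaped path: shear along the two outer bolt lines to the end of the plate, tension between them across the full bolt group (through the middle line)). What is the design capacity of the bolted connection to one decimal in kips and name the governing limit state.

207.0 kips (block shear governs)

Bolt shear: A_b = π(1.125)²/4 = 0.99402 in². φR_n = 0.75 × 68 × 0.99402 × 9 × 1 = 456.3 kips.
Bearing (0.3125 in plate, F_u = 65 ksi): end bolts L_c = 2.5 − 1.25/2 = 1.875, R_n = min(1.2×1.875×0.3125×65, 2.4×1.125×0.3125×65) = 45.703 kips/bolt; interior L_c = 3.8125 − 1.25 = 2.5625, R_n = 54.844 kips/bolt. φR_n = 0.75 × (3×45.703 + 6×54.844) = 349.6 kips.
Tension yield (gross): A_g = 16.1875×0.3125 = 5.0586 in². φR_n = 0.90 × 50 × 5.0586 = 227.6 kips.
Block shear: shear path 2×[2.5+2×3.8125] = 2×10.125 in, A_gv = 6.3281, A_nv = 2×(10.125 − 2.5×1.3125)×0.3125 = 4.2773 in²; tension across gage: (8 − 2×1.3125)×0.3125 = 1.6797 in². R_n = min(0.6×65×4.2773, 0.6×50×6.3281) + 1.0×65×1.6797 = min(166.81, 189.84) + 109.18 = 275.99 kips. φR_n = 0.75 × 275.99 = 207.0 kips.
Governing: min(456.3, 349.6, 227.6, 207.0) = 207.0 kips → block shear.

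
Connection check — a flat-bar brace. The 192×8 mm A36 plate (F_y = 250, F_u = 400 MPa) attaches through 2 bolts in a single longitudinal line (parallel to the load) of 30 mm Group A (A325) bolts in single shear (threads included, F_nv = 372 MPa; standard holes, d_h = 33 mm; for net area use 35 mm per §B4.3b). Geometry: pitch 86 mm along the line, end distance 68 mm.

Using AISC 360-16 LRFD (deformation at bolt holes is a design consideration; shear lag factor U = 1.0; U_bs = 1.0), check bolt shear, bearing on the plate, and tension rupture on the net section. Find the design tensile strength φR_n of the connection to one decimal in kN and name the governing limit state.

301.0 kN (bearing governs)

Bolt shear: A_b = π(30)²/4 = 706.86 mm². φR_n = 0.75 × 372 × 706.86 × 2 × 1 = 394.4 kN.
Bearing (8 mm plate, F_u = 400 MPa): end bolts L_c = 68 − 33/2 = 51.5, R_n = min(1.2×51.5×8×400, 2.4×30×8×400) = 197.76 kN/bolt; interior L_c = 86 − 33 = 53, R_n = 203.52 kN/bolt. φR_n = 0.75 × (1×197.76 + 1×203.52) = 301.0 kN.
Tension rupture (net): A_n = (192 − 1×35)×8 = 1256 mm² (U = 1.0, A_e = A_n). φR_n = 0.75 × 400 × 1256 = 376.8 kN.
Governing: min(394.4, 301.0, 376.8) = 301.0 kN → bearing.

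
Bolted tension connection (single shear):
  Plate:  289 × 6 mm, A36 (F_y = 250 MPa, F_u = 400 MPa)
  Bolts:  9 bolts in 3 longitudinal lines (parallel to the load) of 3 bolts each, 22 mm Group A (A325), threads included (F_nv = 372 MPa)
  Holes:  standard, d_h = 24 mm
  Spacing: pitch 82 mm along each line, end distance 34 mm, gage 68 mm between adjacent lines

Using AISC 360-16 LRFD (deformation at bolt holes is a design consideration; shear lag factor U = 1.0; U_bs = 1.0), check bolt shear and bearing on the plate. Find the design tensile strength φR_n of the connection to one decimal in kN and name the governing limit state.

Bolt shear: A_b = π(22)²/4 = 380.13 mm². φR_n = 0.75 × 372 × 380.13 × 9 × 1 = 954.5 kN.
Bearing (6 mm plate, F_u = 400 MPa): end bolts L_c = 34 − 24/2 = 22, R_n = min(1.2×22×6×400, 2.4×22×6×400) = 63.36 kN/bolt; interior L_c = 82 − 24 = 58, R_n = 126.72 kN/bolt. φR_n = 0.75 × (3×63.36 + 6×126.72) = 712.8 kN.
Governing: min(954.5, 712.8) = 712.8 kN → bearing.

712.8 kN (bearing governs)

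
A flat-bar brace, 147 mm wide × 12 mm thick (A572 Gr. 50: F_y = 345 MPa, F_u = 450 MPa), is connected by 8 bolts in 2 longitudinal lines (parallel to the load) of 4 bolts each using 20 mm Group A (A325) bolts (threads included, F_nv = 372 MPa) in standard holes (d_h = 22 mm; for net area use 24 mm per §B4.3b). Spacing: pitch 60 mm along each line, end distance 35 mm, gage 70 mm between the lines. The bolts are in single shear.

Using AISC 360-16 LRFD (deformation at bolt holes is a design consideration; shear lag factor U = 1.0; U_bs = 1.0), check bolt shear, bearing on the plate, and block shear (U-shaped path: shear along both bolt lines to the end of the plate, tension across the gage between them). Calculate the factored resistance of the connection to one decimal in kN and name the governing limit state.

701.2 kN (bolt shear governs)

Bolt shear: A_b = π(20)²/4 = 314.16 mm². φR_n = 0.75 × 372 × 314.16 × 8 × 1 = 701.2 kN.
Bearing (12 mm plate, F_u = 450 MPa): end bolts L_c = 35 − 22/2 = 24, R_n = min(1.2×24×12×450, 2.4×20×12×450) = 155.52 kN/bolt; interior L_c = 60 − 22 = 38, R_n = 246.24 kN/bolt. φR_n = 0.75 × (2×155.52 + 6×246.24) = 1341.4 kN.
Block shear: shear path 2×[35+3×60] = 2×215 mm, A_gv = 5160, A_nv = 2×(215 − 3.5×24)×12 = 3144 mm²; tension across gage: (70 − 1×24)×12 = 552 mm². R_n = min(0.6×450×3144, 0.6×345×5160) + 1.0×450×552 = min(848.88, 1068.1) + 248.4 = 1097.3 kN. φR_n = 0.75 × 1097.3 = 823.0 kN.
Governing: min(701.2, 1341.4, 823.0) = 701.2 kN → bolt shear.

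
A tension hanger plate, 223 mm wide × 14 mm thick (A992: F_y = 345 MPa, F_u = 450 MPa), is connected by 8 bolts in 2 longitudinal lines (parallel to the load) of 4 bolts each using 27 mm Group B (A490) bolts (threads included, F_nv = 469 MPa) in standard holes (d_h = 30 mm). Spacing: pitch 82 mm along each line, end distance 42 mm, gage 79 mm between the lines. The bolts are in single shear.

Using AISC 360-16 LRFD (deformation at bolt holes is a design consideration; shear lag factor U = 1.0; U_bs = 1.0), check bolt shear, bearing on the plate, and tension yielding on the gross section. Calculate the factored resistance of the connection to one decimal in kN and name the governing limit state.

Bolt shear: A_b = π(27)²/4 = 572.56 mm². φR_n = 0.75 × 469 × 572.56 × 8 × 1 = 1611.2 kN.
Bearing (14 mm plate, F_u = 450 MPa): end bolts L_c = 42 − 30/2 = 27, R_n = min(1.2×27×14×450, 2.4×27×14×450) = 204.12 kN/bolt; interior L_c = 82 − 30 = 52, R_n = 393.12 kN/bolt. φR_n = 0.75 × (2×204.12 + 6×393.12) = 2075.2 kN.
Tension yield (gross): A_g = 223×14 = 3122 mm². φR_n = 0.90 × 345 × 3122 = 969.4 kN.
Governing: min(1611.2, 2075.2, 969.4) = 969.4 kN → gross-section yield.

969.4 kN (gross-section yield governs)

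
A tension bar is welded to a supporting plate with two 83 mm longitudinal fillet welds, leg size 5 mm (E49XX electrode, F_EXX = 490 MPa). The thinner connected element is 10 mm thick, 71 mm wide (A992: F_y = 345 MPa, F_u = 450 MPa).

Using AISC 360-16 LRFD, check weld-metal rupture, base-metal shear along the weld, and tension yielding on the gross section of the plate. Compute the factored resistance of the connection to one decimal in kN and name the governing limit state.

129.4 kN (weld metal governs)

Weld metal: throat = 0.707×5 = 3.535 mm, L = 2×83 = 166 mm. φR_n = 0.75 × 0.6 × 490 × 3.535 × 166 = 129.4 kN.
Base metal shear (10 mm plate): yield φR_n = 1.0×0.6×345×10×166 = 343.6 kN; rupture φR_n = 0.75×0.6×450×10×166 = 336.2 kN; take 336.2 kN (rupture).
Tension yield (gross): A_g = 71×10 = 710 mm². φR_n = 0.90 × 345 × 710 = 220.5 kN.
Governing: min(129.4, 336.2, 220.5) = 129.4 kN → weld metal.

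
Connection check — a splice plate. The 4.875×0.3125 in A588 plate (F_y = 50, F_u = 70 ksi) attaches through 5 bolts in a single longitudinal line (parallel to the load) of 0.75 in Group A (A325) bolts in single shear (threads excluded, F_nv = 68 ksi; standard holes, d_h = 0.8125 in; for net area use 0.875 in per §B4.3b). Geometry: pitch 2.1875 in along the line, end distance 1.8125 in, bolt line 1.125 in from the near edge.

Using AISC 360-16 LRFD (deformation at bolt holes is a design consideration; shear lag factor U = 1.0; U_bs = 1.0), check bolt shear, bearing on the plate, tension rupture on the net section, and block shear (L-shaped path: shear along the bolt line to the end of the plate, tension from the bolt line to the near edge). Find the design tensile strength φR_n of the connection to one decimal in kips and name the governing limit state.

65.6 kips (net-section rupture governs)

Bolt shear: A_b = π(0.75)²/4 = 0.44179 in². φR_n = 0.75 × 68 × 0.44179 × 5 × 1 = 112.7 kips.
Bearing (0.3125 in plate, F_u = 70 ksi): end bolts L_c = 1.8125 − 0.8125/2 = 1.40625, R_n = min(1.2×1.40625×0.3125×70, 2.4×0.75×0.3125×70) = 36.914 kips/bolt; interior L_c = 2.1875 − 0.8125 = 1.375, R_n = 36.094 kips/bolt. φR_n = 0.75 × (1×36.914 + 4×36.094) = 136.0 kips.
Tension rupture (net): A_n = (4.875 − 1×0.875)×0.3125 = 1.25 in² (U = 1.0, A_e = A_n). φR_n = 0.75 × 70 × 1.25 = 65.6 kips.
Block shear: shear path 1×[1.8125+4×2.1875] = 1×10.5625 in, A_gv = 3.3008, A_nv = 1×(10.5625 − 4.5×0.875)×0.3125 = 2.0703 in²; tension to near edge: (1.125 − 0.5×0.875)×0.3125 = 0.21484 in². R_n = min(0.6×70×2.0703, 0.6×50×3.3008) + 1.0×70×0.21484 = min(86.953, 99.024) + 15.039 = 101.99 kips. φR_n = 0.75 × 101.99 = 76.5 kips.
Governing: min(112.7, 136.0, 65.6, 76.5) = 65.6 kips → net-section rupture.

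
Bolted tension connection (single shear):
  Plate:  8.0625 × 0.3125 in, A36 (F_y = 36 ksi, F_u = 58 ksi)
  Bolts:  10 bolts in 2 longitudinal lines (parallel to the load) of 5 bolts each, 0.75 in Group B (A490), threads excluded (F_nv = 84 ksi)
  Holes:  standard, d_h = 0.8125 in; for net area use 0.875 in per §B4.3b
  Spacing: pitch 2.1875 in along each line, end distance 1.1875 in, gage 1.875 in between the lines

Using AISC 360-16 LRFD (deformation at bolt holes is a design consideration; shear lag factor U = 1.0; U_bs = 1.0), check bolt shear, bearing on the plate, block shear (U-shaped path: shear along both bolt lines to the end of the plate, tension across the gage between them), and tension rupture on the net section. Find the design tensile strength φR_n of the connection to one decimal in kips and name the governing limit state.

85.8 kips (net-section rupture governs)

Bolt shear: A_b = π(0.75)²/4 = 0.44179 in². φR_n = 0.75 × 84 × 0.44179 × 10 × 1 = 278.3 kips.
Bearing (0.3125 in plate, F_u = 58 ksi): end bolts L_c = 1.1875 − 0.8125/2 = 0.78125, R_n = min(1.2×0.78125×0.3125×58, 2.4×0.75×0.3125×58) = 16.992 kips/bolt; interior L_c = 2.1875 − 0.8125 = 1.375, R_n = 29.906 kips/bolt. φR_n = 0.75 × (2×16.992 + 8×29.906) = 204.9 kips.
Block shear: shear path 2×[1.1875+4×2.1875] = 2×9.9375 in, A_gv = 6.2109, A_nv = 2×(9.9375 − 4.5×0.875)×0.3125 = 3.75 in²; tension across gage: (1.875 − 1×0.875)×0.3125 = 0.3125 in². R_n = min(0.6×58×3.75, 0.6×36×6.2109) + 1.0×58×0.3125 = min(130.5, 134.16) + 18.125 = 148.63 kips. φR_n = 0.75 × 148.63 = 111.5 kips.
Tension rupture (net): A_n = (8.0625 − 2×0.875)×0.3125 = 1.9727 in² (U = 1.0, A_e = A_n). φR_n = 0.75 × 58 × 1.9727 = 85.8 kips.
Governing: min(278.3, 204.9, 111.5, 85.8) = 85.8 kips → net-section rupture.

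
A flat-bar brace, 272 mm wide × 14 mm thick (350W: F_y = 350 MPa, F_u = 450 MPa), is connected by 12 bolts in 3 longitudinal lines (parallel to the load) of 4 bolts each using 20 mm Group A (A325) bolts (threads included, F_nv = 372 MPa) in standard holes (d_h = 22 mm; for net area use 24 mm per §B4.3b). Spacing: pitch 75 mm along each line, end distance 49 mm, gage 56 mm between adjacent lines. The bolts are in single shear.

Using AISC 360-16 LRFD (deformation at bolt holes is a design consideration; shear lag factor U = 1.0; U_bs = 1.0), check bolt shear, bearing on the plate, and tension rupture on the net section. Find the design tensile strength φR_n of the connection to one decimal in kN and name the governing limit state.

945.0 kN (net-section rupture governs)

Bolt shear: A_b = π(20)²/4 = 314.16 mm². φR_n = 0.75 × 372 × 314.16 × 12 × 1 = 1051.8 kN.
Bearing (14 mm plate, F_u = 450 MPa): end bolts L_c = 49 − 22/2 = 38, R_n = min(1.2×38×14×450, 2.4×20×14×450) = 287.28 kN/bolt; interior L_c = 75 − 22 = 53, R_n = 302.4 kN/bolt. φR_n = 0.75 × (3×287.28 + 9×302.4) = 2687.6 kN.
Tension rupture (net): A_n = (272 − 3×24)×14 = 2800 mm² (U = 1.0, A_e = A_n). φR_n = 0.75 × 450 × 2800 = 945.0 kN.
Governing: min(1051.8, 2687.6, 945.0) = 945.0 kN → net-section rupture.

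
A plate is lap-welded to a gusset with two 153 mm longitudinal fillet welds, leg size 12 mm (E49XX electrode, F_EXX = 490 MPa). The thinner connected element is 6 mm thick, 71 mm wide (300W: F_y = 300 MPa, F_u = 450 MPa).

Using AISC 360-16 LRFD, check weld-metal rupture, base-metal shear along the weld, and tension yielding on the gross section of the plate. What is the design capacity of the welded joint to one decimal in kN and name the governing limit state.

Weld metal: throat = 0.707×12 = 8.484 mm, L = 2×153 = 306 mm. φR_n = 0.75 × 0.6 × 490 × 8.484 × 306 = 572.4 kN.
Base metal shear (6 mm plate): yield φR_n = 1.0×0.6×300×6×306 = 330.5 kN; rupture φR_n = 0.75×0.6×450×6×306 = 371.8 kN; take 330.5 kN (yield).
Tension yield (gross): A_g = 71×6 = 426 mm². φR_n = 0.90 × 300 × 426 = 115.0 kN.
Governing: min(572.4, 330.5, 115.0) = 115.0 kN → gross-section yield.

115.0 kN (gross-section yield governs)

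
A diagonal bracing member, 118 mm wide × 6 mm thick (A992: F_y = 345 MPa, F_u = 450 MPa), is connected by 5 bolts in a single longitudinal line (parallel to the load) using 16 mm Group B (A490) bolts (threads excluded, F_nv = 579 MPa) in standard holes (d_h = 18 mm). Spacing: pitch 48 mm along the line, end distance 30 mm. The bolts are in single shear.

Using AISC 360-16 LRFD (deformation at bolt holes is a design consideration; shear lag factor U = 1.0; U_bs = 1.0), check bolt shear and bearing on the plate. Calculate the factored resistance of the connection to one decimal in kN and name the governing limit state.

Bolt shear: A_b = π(16)²/4 = 201.06 mm². φR_n = 0.75 × 579 × 201.06 × 5 × 1 = 436.6 kN.
Bearing (6 mm plate, F_u = 450 MPa): end bolts L_c = 30 − 18/2 = 21, R_n = min(1.2×21×6×450, 2.4×16×6×450) = 68.04 kN/bolt; interior L_c = 48 − 18 = 30, R_n = 97.2 kN/bolt. φR_n = 0.75 × (1×68.04 + 4×97.2) = 342.6 kN.
Governing: min(436.6, 342.6) = 342.6 kN → bearing.

342.6 kN (bearing governs)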